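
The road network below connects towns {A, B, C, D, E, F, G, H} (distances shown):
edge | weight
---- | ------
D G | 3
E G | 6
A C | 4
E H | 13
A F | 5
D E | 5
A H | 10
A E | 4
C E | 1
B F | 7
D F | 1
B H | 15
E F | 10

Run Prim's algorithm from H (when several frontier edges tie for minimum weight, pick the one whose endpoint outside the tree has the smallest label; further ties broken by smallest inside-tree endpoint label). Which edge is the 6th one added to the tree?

D-G

Prim, starting at H.
Step 1: cheapest edge leaving the tree is A H (10); add A.
Step 2: cheapest edge leaving the tree is A C (4); add C.
Step 3: cheapest edge leaving the tree is C E (1); add E.
Step 4: cheapest edge leaving the tree is D E (5); add D.
Step 5: cheapest edge leaving the tree is D F (1); add F.
Step 6: cheapest edge leaving the tree is D G (3); add G.
Step 7: cheapest edge leaving the tree is B F (7); add B.
The 6th edge added is D G.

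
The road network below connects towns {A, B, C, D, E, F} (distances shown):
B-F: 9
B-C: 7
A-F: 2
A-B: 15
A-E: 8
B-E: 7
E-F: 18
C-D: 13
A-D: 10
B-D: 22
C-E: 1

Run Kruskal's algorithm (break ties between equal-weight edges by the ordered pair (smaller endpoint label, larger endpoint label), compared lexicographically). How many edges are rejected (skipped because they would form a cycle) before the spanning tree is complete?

Sort edges by weight, then run Kruskal:
C-E (1): add — endpoints in different components.
A-F (2): add — endpoints in different components.
B-C (7): add — endpoints in different components.
B-E (7): skip — B and E already connected.
A-E (8): add — endpoints in different components.
B-F (9): skip — B and F already connected.
A-D (10): add — endpoints in different components.
Edges rejected before the tree was complete: 2.

2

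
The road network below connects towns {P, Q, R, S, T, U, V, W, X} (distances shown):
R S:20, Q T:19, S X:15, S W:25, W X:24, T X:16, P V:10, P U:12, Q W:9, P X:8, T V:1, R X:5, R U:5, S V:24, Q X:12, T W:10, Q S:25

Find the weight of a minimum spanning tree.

Sort edges by weight, then run Kruskal:
T V (1): add — endpoints in different components.
R U (5): add — endpoints in different components.
R X (5): add — endpoints in different components.
P X (8): add — endpoints in different components.
Q W (9): add — endpoints in different components.
P V (10): add — endpoints in different components.
T W (10): add — endpoints in different components.
P U (12): skip — U and P already connected.
Q X (12): skip — X and Q already connected.
S X (15): add — endpoints in different components.
MST edges: T V, R U, R X, P X, Q W, P V, T W, S X; total weight 1+5+5+8+9+10+10+15 = 63.

63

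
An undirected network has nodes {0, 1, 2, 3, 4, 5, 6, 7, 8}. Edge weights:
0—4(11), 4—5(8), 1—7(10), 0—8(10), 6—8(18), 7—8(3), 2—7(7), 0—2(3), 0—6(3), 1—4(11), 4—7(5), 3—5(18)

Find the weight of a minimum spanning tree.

57

Kruskal: consider edges lightest-first.
0—2 (3): add — endpoints in different components.
0—6 (3): add — endpoints in different components.
7—8 (3): add — endpoints in different components.
4—7 (5): add — endpoints in different components.
2—7 (7): add — endpoints in different components.
4—5 (8): add — endpoints in different components.
0—8 (10): skip — 0 and 8 already connected.
1—7 (10): add — endpoints in different components.
0—4 (11): skip — 0 and 4 already connected.
1—4 (11): skip — 1 and 4 already connected.
3—5 (18): add — endpoints in different components.
MST edges: 0—2, 0—6, 7—8, 4—7, 2—7, 4—5, 1—7, 3—5; total weight 3+3+3+5+7+8+10+18 = 57.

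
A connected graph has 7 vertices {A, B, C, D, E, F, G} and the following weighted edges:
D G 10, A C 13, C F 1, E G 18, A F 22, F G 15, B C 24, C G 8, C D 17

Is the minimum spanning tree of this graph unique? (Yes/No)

Yes

Sort edges by weight, then run Kruskal:
C F (1): add. Components now {A} {B} {C,F} {D} {E} {G}
C G (8): add. Components now {A} {B} {C,F,G} {D} {E}
D G (10): add. Components now {A} {B} {C,D,F,G} {E}
A C (13): add. Components now {A,C,D,F,G} {B} {E}
F G (15): skip — F and G already connected.
C D (17): skip — C and D already connected.
E G (18): add. Components now {A,C,D,E,F,G} {B}
A F (22): skip — A and F already connected.
B C (24): add. Components now {A,B,C,D,E,F,G}
Every non-tree edge has weight strictly greater than the heaviest edge on the tree path between its endpoints, so the MST is unique.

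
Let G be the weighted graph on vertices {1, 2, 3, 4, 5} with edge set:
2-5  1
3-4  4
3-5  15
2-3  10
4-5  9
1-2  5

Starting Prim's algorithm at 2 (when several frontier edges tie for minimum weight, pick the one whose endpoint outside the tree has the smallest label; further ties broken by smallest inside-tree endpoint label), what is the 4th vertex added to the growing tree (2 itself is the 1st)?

4

Prim's algorithm from 2:
Step 1: frontier [2-5 1, 1-2 5, 2-3 10] → take 2-5 (1); add 5.
Step 2: frontier [1-2 5, 2-3 10, 4-5 9, 3-5 15] → take 1-2 (5); add 1.
Step 3: frontier [2-3 10, 4-5 9, 3-5 15] → take 4-5 (9); add 4.
Step 4: frontier [2-3 10, 3-4 4, 3-5 15] → take 3-4 (4); add 3.
Vertex order: 2, 5, 1, 4, 3. The 4th vertex is 4.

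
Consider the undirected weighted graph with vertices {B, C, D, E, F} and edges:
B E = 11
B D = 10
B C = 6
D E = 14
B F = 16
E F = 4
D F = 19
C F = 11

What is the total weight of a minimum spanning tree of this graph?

Sort edges by weight, then run Kruskal:
E F (4): add. Components now {B} {C} {D} {E,F}
B C (6): add. Components now {B,C} {D} {E,F}
B D (10): add. Components now {B,C,D} {E,F}
B E (11): add. Components now {B,C,D,E,F}
MST edges: E F, B C, B D, B E; total weight 4+6+10+11 = 31.

31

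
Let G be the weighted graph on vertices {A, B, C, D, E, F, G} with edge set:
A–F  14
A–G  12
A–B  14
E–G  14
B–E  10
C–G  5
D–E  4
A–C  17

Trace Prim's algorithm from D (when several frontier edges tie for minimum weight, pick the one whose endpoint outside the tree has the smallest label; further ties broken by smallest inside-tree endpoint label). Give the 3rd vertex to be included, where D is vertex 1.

Prim's algorithm from D:
Step 1: frontier [D–E 4] → take D–E (4); add E.
Step 2: frontier [B–E 10, E–G 14] → take B–E (10); add B.
Step 3: frontier [A–B 14, E–G 14] → take A–B (14); add A.
Step 4: frontier [A–G 12, A–F 14, A–C 17, E–G 14] → take A–G (12); add G.
Step 5: frontier [A–F 14, A–C 17, C–G 5] → take C–G (5); add C.
Step 6: frontier [A–F 14] → take A–F (14); add F.
Vertex order: D, E, B, A, G, C, F. The 3rd vertex is B.

B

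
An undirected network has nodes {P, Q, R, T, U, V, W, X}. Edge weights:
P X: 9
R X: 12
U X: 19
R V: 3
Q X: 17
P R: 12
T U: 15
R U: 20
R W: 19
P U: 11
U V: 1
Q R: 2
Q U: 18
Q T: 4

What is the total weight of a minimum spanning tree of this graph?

49

Prim's algorithm from X:
Step 1: cheapest edge leaving the tree is P X (9); add P.
Step 2: cheapest edge leaving the tree is P U (11); add U.
Step 3: cheapest edge leaving the tree is U V (1); add V.
Step 4: cheapest edge leaving the tree is R V (3); add R.
Step 5: cheapest edge leaving the tree is Q R (2); add Q.
Step 6: cheapest edge leaving the tree is Q T (4); add T.
Step 7: cheapest edge leaving the tree is R W (19); add W.
MST edges: P X, P U, U V, R V, Q R, Q T, R W; total weight 9+11+1+3+2+4+19 = 49.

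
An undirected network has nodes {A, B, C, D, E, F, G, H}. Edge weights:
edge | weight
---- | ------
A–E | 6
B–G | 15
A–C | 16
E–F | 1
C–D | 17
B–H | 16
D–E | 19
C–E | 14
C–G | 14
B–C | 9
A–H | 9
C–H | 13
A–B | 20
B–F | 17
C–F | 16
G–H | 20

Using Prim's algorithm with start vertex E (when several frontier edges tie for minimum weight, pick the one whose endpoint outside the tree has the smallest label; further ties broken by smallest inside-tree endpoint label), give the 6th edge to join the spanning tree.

Prim's algorithm from E:
Step 1: cheapest edge leaving the tree is E–F (1); add F.
Step 2: cheapest edge leaving the tree is A–E (6); add A.
Step 3: cheapest edge leaving the tree is A–H (9); add H.
Step 4: cheapest edge leaving the tree is C–H (13); add C.
Step 5: cheapest edge leaving the tree is B–C (9); add B.
Step 6: cheapest edge leaving the tree is C–G (14); add G.
Step 7: cheapest edge leaving the tree is C–D (17); add D.
The 6th edge added is C–G.

C-G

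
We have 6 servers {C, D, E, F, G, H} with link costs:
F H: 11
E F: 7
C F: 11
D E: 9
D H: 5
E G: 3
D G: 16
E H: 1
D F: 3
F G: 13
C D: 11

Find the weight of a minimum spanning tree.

Sort edges by weight, then run Kruskal:
E H (1): add — endpoints in different components.
D F (3): add — endpoints in different components.
E G (3): add — endpoints in different components.
D H (5): add — endpoints in different components.
E F (7): skip — E and F already connected.
D E (9): skip — D and E already connected.
C D (11): add — endpoints in different components.
MST edges: E H, D F, E G, D H, C D; total weight 1+3+3+5+11 = 23.

23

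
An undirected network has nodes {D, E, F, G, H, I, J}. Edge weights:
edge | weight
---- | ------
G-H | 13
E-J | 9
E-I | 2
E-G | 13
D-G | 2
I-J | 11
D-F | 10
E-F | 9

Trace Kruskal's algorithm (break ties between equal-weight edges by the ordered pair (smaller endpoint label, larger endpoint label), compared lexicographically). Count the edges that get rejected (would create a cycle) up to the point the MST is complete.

2

Sort edges by weight, then run Kruskal:
D-G (2): add. Components now {D,G} {E} {F} {H} {I} {J}
E-I (2): add. Components now {D,G} {E,I} {F} {H} {J}
E-F (9): add. Components now {D,G} {E,F,I} {H} {J}
E-J (9): add. Components now {D,G} {E,F,I,J} {H}
D-F (10): add. Components now {D,E,F,G,I,J} {H}
I-J (11): skip — I and J already connected.
E-G (13): skip — E and G already connected.
G-H (13): add. Components now {D,E,F,G,H,I,J}
Edges rejected before the tree was complete: 2.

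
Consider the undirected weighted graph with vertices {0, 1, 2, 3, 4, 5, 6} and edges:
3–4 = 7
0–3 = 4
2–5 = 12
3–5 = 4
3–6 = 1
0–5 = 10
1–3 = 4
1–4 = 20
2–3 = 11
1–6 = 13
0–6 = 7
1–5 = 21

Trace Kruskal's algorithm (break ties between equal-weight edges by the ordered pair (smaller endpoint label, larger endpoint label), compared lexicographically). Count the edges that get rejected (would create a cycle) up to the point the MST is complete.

Kruskal's algorithm — process edges by increasing weight (ties by edge label):
3–6 (1): add. Components now {0} {1} {2} {3,6} {4} {5}
0–3 (4): add. Components now {0,3,6} {1} {2} {4} {5}
1–3 (4): add. Components now {0,1,3,6} {2} {4} {5}
3–5 (4): add. Components now {0,1,3,5,6} {2} {4}
0–6 (7): skip — 0 and 6 already connected.
3–4 (7): add. Components now {0,1,3,4,5,6} {2}
0–5 (10): skip — 0 and 5 already connected.
2–3 (11): add. Components now {0,1,2,3,4,5,6}
Edges rejected before the tree was complete: 2.

2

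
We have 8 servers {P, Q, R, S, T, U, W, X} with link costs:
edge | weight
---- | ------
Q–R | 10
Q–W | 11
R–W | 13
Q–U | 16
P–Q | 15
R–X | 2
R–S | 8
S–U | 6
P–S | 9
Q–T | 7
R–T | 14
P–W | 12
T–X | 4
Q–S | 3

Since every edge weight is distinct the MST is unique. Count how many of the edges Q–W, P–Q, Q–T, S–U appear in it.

3

Kruskal's algorithm — process edges by increasing weight (ties by edge label):
R–X (2): add — endpoints in different components.
Q–S (3): add — endpoints in different components.
T–X (4): add — endpoints in different components.
S–U (6): add — endpoints in different components.
Q–T (7): add — endpoints in different components.
R–S (8): skip — S and R already connected.
P–S (9): add — endpoints in different components.
Q–R (10): skip — R and Q already connected.
Q–W (11): add — endpoints in different components.
MST edge set: {R–X, Q–S, T–X, S–U, Q–T, P–S, Q–W}.
Of the listed edges, {Q–W, Q–T, S–U} are in the MST → 3.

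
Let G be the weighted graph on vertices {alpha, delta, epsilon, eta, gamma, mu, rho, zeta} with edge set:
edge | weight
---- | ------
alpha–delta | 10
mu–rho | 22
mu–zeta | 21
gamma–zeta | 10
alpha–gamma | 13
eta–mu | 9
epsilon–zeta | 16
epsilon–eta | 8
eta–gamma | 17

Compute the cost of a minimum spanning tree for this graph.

88

Prim, starting at alpha.
Step 1: frontier [alpha–delta 10, alpha–gamma 13] → take alpha–delta (10); add delta.
Step 2: frontier [alpha–gamma 13] → take alpha–gamma (13); add gamma.
Step 3: frontier [gamma–zeta 10, eta–gamma 17] → take gamma–zeta (10); add zeta.
Step 4: frontier [eta–gamma 17, epsilon–zeta 16, mu–zeta 21] → take epsilon–zeta (16); add epsilon.
Step 5: frontier [epsilon–eta 8, eta–gamma 17, mu–zeta 21] → take epsilon–eta (8); add eta.
Step 6: frontier [eta–mu 9, mu–zeta 21] → take eta–mu (9); add mu.
Step 7: frontier [mu–rho 22] → take mu–rho (22); add rho.
MST edges: alpha–delta, alpha–gamma, gamma–zeta, epsilon–zeta, epsilon–eta, eta–mu, mu–rho; total weight 10+13+10+16+8+9+22 = 88.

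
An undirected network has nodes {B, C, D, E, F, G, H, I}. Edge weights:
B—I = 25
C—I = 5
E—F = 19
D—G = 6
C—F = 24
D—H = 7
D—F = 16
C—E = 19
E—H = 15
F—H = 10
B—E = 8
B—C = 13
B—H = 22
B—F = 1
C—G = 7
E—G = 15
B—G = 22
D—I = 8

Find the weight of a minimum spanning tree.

Kruskal's algorithm — process edges by increasing weight (ties by edge label):
B—F (1): add — endpoints in different components.
C—I (5): add — endpoints in different components.
D—G (6): add — endpoints in different components.
C—G (7): add — endpoints in different components.
D—H (7): add — endpoints in different components.
B—E (8): add — endpoints in different components.
D—I (8): skip — D and I already connected.
F—H (10): add — endpoints in different components.
MST edges: B—F, C—I, D—G, C—G, D—H, B—E, F—H; total weight 1+5+6+7+7+8+10 = 44.

44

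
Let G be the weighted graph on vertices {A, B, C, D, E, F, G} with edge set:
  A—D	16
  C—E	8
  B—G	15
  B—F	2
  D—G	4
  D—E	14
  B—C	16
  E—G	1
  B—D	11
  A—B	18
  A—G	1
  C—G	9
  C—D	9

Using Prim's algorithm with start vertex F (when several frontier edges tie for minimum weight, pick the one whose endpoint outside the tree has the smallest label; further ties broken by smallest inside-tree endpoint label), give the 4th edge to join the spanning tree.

Grow the tree from F using Prim:
Step 1: frontier [B—F 2] → take B—F (2); add B.
Step 2: frontier [B—D 11, B—G 15, B—C 16, A—B 18] → take B—D (11); add D.
Step 3: frontier [B—G 15, B—C 16, A—B 18, D—G 4, C—D 9, D—E 14, A—D 16] → take D—G (4); add G.
Step 4: frontier [B—C 16, A—B 18, C—D 9, D—E 14, A—D 16, A—G 1, E—G 1, C—G 9] → take A—G (1); add A.
Step 5: frontier [B—C 16, C—D 9, D—E 14, E—G 1, C—G 9] → take E—G (1); add E.
Step 6: frontier [B—C 16, C—D 9, C—E 8, C—G 9] → take C—E (8); add C.
The 4th edge added is A—G.

A-G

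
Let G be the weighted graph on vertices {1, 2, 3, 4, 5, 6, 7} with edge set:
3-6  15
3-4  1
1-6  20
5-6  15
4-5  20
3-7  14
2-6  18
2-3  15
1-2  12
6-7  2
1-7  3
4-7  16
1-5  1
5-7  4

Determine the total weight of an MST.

33

Sort edges by weight, then run Kruskal:
1-5 (1): add — endpoints in different components.
3-4 (1): add — endpoints in different components.
6-7 (2): add — endpoints in different components.
1-7 (3): add — endpoints in different components.
5-7 (4): skip — 5 and 7 already connected.
1-2 (12): add — endpoints in different components.
3-7 (14): add — endpoints in different components.
MST edges: 1-5, 3-4, 6-7, 1-7, 1-2, 3-7; total weight 1+1+2+3+12+14 = 33.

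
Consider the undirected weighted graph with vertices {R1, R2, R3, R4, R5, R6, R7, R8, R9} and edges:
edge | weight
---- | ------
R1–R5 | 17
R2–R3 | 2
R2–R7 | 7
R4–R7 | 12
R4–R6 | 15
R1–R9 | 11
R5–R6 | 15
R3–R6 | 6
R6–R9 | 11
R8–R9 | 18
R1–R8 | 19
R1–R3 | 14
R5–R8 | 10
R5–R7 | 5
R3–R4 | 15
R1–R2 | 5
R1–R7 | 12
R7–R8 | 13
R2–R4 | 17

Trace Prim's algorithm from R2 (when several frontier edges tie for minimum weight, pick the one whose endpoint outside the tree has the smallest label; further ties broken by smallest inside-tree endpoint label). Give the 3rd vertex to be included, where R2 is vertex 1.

Prim's algorithm from R2:
Step 1: cheapest edge leaving the tree is R2–R3 (2); add R3.
Step 2: cheapest edge leaving the tree is R1–R2 (5); add R1.
Step 3: cheapest edge leaving the tree is R3–R6 (6); add R6.
Step 4: cheapest edge leaving the tree is R2–R7 (7); add R7.
Step 5: cheapest edge leaving the tree is R5–R7 (5); add R5.
Step 6: cheapest edge leaving the tree is R5–R8 (10); add R8.
Step 7: cheapest edge leaving the tree is R1–R9 (11); add R9.
Step 8: cheapest edge leaving the tree is R4–R7 (12); add R4.
Vertex order: R2, R3, R1, R6, R7, R5, R8, R9, R4. The 3rd vertex is R1.

R1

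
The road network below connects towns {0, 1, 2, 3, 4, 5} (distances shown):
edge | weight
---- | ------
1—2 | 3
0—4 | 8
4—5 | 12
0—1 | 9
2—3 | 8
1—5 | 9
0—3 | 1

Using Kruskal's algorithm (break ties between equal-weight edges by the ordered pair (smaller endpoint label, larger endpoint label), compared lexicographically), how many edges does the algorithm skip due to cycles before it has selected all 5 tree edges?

1

Sort edges by weight, then run Kruskal:
0—3 (1): add. Components now {0,3} {1} {2} {4} {5}
1—2 (3): add. Components now {0,3} {1,2} {4} {5}
0—4 (8): add. Components now {0,3,4} {1,2} {5}
2—3 (8): add. Components now {0,1,2,3,4} {5}
0—1 (9): skip — 0 and 1 already connected.
1—5 (9): add. Components now {0,1,2,3,4,5}
Edges rejected before the tree was complete: 1.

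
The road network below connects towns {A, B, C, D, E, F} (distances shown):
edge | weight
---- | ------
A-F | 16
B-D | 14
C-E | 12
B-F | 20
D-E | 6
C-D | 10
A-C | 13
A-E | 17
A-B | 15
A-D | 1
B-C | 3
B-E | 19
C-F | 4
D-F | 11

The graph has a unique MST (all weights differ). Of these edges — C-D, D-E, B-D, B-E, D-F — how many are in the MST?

Kruskal's algorithm — process edges by increasing weight (ties by edge label):
A-D (1): add. Components now {A,D} {B} {C} {E} {F}
B-C (3): add. Components now {A,D} {B,C} {E} {F}
C-F (4): add. Components now {A,D} {B,C,F} {E}
D-E (6): add. Components now {A,D,E} {B,C,F}
C-D (10): add. Components now {A,B,C,D,E,F}
MST edge set: {A-D, B-C, C-F, D-E, C-D}.
Of the listed edges, {C-D, D-E} are in the MST → 2.

2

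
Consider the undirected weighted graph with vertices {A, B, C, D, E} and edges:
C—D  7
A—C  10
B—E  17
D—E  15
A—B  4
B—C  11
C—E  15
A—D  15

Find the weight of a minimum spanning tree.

36

Kruskal's algorithm — process edges by increasing weight (ties by edge label):
A—B (4): add — endpoints in different components.
C—D (7): add — endpoints in different components.
A—C (10): add — endpoints in different components.
B—C (11): skip — B and C already connected.
A—D (15): skip — A and D already connected.
C—E (15): add — endpoints in different components.
MST edges: A—B, C—D, A—C, C—E; total weight 4+7+10+15 = 36.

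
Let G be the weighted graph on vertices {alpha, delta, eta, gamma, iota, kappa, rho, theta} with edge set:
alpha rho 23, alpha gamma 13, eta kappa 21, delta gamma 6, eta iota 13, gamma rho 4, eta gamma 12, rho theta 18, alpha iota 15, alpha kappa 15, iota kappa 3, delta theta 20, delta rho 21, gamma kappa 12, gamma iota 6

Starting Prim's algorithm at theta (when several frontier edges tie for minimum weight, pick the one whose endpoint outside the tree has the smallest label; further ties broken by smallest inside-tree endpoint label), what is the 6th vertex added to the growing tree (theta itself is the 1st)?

Prim's algorithm from theta:
Step 1: cheapest edge leaving the tree is rho theta (18); add rho.
Step 2: cheapest edge leaving the tree is gamma rho (4); add gamma.
Step 3: cheapest edge leaving the tree is delta gamma (6); add delta.
Step 4: cheapest edge leaving the tree is gamma iota (6); add iota.
Step 5: cheapest edge leaving the tree is iota kappa (3); add kappa.
Step 6: cheapest edge leaving the tree is eta gamma (12); add eta.
Step 7: cheapest edge leaving the tree is alpha gamma (13); add alpha.
Vertex order: theta, rho, gamma, delta, iota, kappa, eta, alpha. The 6th vertex is kappa.

kappa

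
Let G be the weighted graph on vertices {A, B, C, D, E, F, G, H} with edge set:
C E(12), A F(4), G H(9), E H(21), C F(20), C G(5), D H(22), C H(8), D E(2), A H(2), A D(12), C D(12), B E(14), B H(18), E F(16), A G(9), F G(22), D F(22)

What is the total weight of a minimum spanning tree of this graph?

47

Prim, starting at E.
Step 1: cheapest edge leaving the tree is D E (2); add D.
Step 2: cheapest edge leaving the tree is A D (12); add A.
Step 3: cheapest edge leaving the tree is A H (2); add H.
Step 4: cheapest edge leaving the tree is A F (4); add F.
Step 5: cheapest edge leaving the tree is C H (8); add C.
Step 6: cheapest edge leaving the tree is C G (5); add G.
Step 7: cheapest edge leaving the tree is B E (14); add B.
MST edges: D E, A D, A H, A F, C H, C G, B E; total weight 2+12+2+4+8+5+14 = 47.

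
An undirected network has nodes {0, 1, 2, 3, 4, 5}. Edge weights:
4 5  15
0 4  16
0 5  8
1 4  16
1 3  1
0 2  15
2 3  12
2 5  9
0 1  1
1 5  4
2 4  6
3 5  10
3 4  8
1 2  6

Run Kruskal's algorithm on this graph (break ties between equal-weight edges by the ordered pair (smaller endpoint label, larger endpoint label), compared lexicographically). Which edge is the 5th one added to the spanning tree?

Kruskal's algorithm — process edges by increasing weight (ties by edge label):
0 1 (1): add — endpoints in different components.
1 3 (1): add — endpoints in different components.
1 5 (4): add — endpoints in different components.
1 2 (6): add — endpoints in different components.
2 4 (6): add — endpoints in different components.
The 5th edge added is 2 4.

2-4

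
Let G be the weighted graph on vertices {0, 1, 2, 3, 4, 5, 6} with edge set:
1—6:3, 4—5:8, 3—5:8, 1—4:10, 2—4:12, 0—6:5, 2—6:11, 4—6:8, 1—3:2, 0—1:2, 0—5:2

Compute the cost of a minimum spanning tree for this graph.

28

Sort edges by weight, then run Kruskal:
0—1 (2): add. Components now {0,1} {2} {3} {4} {5} {6}
0—5 (2): add. Components now {0,1,5} {2} {3} {4} {6}
1—3 (2): add. Components now {0,1,3,5} {2} {4} {6}
1—6 (3): add. Components now {0,1,3,5,6} {2} {4}
0—6 (5): skip — 0 and 6 already connected.
3—5 (8): skip — 3 and 5 already connected.
4—5 (8): add. Components now {0,1,3,4,5,6} {2}
4—6 (8): skip — 4 and 6 already connected.
1—4 (10): skip — 1 and 4 already connected.
2—6 (11): add. Components now {0,1,2,3,4,5,6}
MST edges: 0—1, 0—5, 1—3, 1—6, 4—5, 2—6; total weight 2+2+2+3+8+11 = 28.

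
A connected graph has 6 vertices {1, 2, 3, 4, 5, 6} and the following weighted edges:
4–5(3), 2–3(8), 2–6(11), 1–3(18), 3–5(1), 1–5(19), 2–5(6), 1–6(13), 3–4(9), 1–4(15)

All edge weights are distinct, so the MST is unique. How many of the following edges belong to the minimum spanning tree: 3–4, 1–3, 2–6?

Sort edges by weight, then run Kruskal:
3–5 (1): add — endpoints in different components.
4–5 (3): add — endpoints in different components.
2–5 (6): add — endpoints in different components.
2–3 (8): skip — 2 and 3 already connected.
3–4 (9): skip — 3 and 4 already connected.
2–6 (11): add — endpoints in different components.
1–6 (13): add — endpoints in different components.
MST edge set: {3–5, 4–5, 2–5, 2–6, 1–6}.
Of the listed edges, {2–6} are in the MST → 1.

1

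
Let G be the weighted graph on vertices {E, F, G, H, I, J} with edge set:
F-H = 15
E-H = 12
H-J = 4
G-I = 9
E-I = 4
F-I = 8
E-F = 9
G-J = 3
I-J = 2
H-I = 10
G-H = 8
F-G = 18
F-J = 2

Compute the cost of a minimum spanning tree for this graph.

15

Grow the tree from H using Prim:
Step 1: cheapest edge leaving the tree is H-J (4); add J.
Step 2: cheapest edge leaving the tree is F-J (2); add F.
Step 3: cheapest edge leaving the tree is I-J (2); add I.
Step 4: cheapest edge leaving the tree is G-J (3); add G.
Step 5: cheapest edge leaving the tree is E-I (4); add E.
MST edges: H-J, F-J, I-J, G-J, E-I; total weight 4+2+2+3+4 = 15.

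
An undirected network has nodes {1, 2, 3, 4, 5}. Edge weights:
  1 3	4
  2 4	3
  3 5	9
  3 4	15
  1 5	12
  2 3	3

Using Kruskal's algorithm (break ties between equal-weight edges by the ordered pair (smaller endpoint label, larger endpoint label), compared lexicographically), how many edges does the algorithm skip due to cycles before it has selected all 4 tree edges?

0

Kruskal: consider edges lightest-first.
2 3 (3): add — endpoints in different components.
2 4 (3): add — endpoints in different components.
1 3 (4): add — endpoints in different components.
3 5 (9): add — endpoints in different components.
Edges rejected before the tree was complete: 0.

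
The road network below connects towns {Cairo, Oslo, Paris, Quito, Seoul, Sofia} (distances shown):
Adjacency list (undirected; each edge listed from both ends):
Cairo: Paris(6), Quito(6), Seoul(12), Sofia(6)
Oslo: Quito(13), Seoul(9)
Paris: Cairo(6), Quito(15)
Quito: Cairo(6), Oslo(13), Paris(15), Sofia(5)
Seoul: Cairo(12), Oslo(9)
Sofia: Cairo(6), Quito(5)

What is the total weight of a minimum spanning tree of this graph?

38

Sort edges by weight, then run Kruskal:
Quito–Sofia (5): add. Components now {Cairo} {Quito,Sofia} {Paris} {Seoul} {Oslo}
Cairo–Paris (6): add. Components now {Cairo,Paris} {Quito,Sofia} {Seoul} {Oslo}
Cairo–Quito (6): add. Components now {Cairo,Paris,Quito,Sofia} {Seoul} {Oslo}
Cairo–Sofia (6): skip — Cairo and Sofia already connected.
Oslo–Seoul (9): add. Components now {Cairo,Paris,Quito,Sofia} {Oslo,Seoul}
Cairo–Seoul (12): add. Components now {Cairo,Oslo,Paris,Quito,Seoul,Sofia}
MST edges: Quito–Sofia, Cairo–Paris, Cairo–Quito, Oslo–Seoul, Cairo–Seoul; total weight 5+6+6+9+12 = 38.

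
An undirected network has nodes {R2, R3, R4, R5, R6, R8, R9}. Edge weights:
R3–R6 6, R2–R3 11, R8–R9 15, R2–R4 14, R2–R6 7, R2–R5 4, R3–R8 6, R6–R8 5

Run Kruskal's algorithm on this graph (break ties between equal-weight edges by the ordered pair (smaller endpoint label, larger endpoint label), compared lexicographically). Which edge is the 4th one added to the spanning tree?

R2-R6

Kruskal: consider edges lightest-first.
R2–R5 (4): add — endpoints in different components.
R6–R8 (5): add — endpoints in different components.
R3–R6 (6): add — endpoints in different components.
R3–R8 (6): skip — R3 and R8 already connected.
R2–R6 (7): add — endpoints in different components.
R2–R3 (11): skip — R3 and R2 already connected.
R2–R4 (14): add — endpoints in different components.
R8–R9 (15): add — endpoints in different components.
The 4th edge added is R2–R6.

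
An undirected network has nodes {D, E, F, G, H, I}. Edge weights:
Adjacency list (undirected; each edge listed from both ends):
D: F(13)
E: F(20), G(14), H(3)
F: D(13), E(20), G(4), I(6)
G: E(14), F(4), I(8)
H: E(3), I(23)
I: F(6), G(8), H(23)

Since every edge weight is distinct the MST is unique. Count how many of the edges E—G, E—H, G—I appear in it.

Kruskal: consider edges lightest-first.
E—H (3): add. Components now {D} {E,H} {F} {G} {I}
F—G (4): add. Components now {D} {E,H} {F,G} {I}
F—I (6): add. Components now {D} {E,H} {F,G,I}
G—I (8): skip — G and I already connected.
D—F (13): add. Components now {D,F,G,I} {E,H}
E—G (14): add. Components now {D,E,F,G,H,I}
MST edge set: {E—H, F—G, F—I, D—F, E—G}.
Of the listed edges, {E—G, E—H} are in the MST → 2.

2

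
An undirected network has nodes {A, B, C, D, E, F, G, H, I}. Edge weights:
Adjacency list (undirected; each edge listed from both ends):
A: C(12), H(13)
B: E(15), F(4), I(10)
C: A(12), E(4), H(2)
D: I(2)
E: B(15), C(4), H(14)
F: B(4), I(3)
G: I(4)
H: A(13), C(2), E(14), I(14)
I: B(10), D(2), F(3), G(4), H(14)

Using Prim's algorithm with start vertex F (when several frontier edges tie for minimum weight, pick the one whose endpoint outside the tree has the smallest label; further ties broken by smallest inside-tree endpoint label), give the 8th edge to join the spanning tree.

A-C

Prim, starting at F.
Step 1: cheapest edge leaving the tree is F–I (3); add I.
Step 2: cheapest edge leaving the tree is D–I (2); add D.
Step 3: cheapest edge leaving the tree is B–F (4); add B.
Step 4: cheapest edge leaving the tree is G–I (4); add G.
Step 5: cheapest edge leaving the tree is H–I (14); add H.
Step 6: cheapest edge leaving the tree is C–H (2); add C.
Step 7: cheapest edge leaving the tree is C–E (4); add E.
Step 8: cheapest edge leaving the tree is A–C (12); add A.
The 8th edge added is A–C.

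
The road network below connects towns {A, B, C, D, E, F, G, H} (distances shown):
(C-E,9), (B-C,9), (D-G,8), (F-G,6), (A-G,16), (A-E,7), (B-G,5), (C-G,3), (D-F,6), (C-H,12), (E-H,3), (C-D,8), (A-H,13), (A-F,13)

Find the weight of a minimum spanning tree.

39

Kruskal's algorithm — process edges by increasing weight (ties by edge label):
C-G (3): add — endpoints in different components.
E-H (3): add — endpoints in different components.
B-G (5): add — endpoints in different components.
D-F (6): add — endpoints in different components.
F-G (6): add — endpoints in different components.
A-E (7): add — endpoints in different components.
C-D (8): skip — C and D already connected.
D-G (8): skip — D and G already connected.
B-C (9): skip — B and C already connected.
C-E (9): add — endpoints in different components.
MST edges: C-G, E-H, B-G, D-F, F-G, A-E, C-E; total weight 3+3+5+6+6+7+9 = 39.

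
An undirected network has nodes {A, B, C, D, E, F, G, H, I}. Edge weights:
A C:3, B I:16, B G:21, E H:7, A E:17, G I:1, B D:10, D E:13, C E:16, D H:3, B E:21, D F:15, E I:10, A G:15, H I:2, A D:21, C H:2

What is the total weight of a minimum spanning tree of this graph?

43

Kruskal: consider edges lightest-first.
G I (1): add — endpoints in different components.
C H (2): add — endpoints in different components.
H I (2): add — endpoints in different components.
A C (3): add — endpoints in different components.
D H (3): add — endpoints in different components.
E H (7): add — endpoints in different components.
B D (10): add — endpoints in different components.
E I (10): skip — E and I already connected.
D E (13): skip — D and E already connected.
A G (15): skip — A and G already connected.
D F (15): add — endpoints in different components.
MST edges: G I, C H, H I, A C, D H, E H, B D, D F; total weight 1+2+2+3+3+7+10+15 = 43.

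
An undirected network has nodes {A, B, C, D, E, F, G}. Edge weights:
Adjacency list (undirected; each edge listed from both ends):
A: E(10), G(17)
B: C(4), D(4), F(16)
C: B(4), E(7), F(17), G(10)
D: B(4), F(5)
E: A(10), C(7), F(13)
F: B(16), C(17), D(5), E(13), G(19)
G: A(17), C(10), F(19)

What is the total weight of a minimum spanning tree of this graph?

Grow the tree from D using Prim:
Step 1: frontier [B D 4, D F 5] → take B D (4); add B.
Step 2: frontier [B C 4, B F 16, D F 5] → take B C (4); add C.
Step 3: frontier [B F 16, C E 7, C G 10, C F 17, D F 5] → take D F (5); add F.
Step 4: frontier [C E 7, C G 10, E F 13, F G 19] → take C E (7); add E.
Step 5: frontier [C G 10, A E 10, F G 19] → take A E (10); add A.
Step 6: frontier [A G 17, C G 10, F G 19] → take C G (10); add G.
MST edges: B D, B C, D F, C E, A E, C G; total weight 4+4+5+7+10+10 = 40.

40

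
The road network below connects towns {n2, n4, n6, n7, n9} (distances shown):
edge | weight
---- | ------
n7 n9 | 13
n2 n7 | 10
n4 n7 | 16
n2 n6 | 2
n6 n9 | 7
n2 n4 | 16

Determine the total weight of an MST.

35

Prim's algorithm from n6:
Step 1: cheapest edge leaving the tree is n2 n6 (2); add n2.
Step 2: cheapest edge leaving the tree is n6 n9 (7); add n9.
Step 3: cheapest edge leaving the tree is n2 n7 (10); add n7.
Step 4: cheapest edge leaving the tree is n2 n4 (16); add n4.
MST edges: n2 n6, n6 n9, n2 n7, n2 n4; total weight 2+7+10+16 = 35.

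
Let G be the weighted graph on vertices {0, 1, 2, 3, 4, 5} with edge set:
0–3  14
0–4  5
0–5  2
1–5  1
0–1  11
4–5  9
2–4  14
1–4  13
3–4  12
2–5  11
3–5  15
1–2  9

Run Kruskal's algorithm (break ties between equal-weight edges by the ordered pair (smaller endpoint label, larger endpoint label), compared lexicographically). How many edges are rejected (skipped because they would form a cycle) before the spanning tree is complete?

3

Kruskal's algorithm — process edges by increasing weight (ties by edge label):
1–5 (1): add — endpoints in different components.
0–5 (2): add — endpoints in different components.
0–4 (5): add — endpoints in different components.
1–2 (9): add — endpoints in different components.
4–5 (9): skip — 4 and 5 already connected.
0–1 (11): skip — 0 and 1 already connected.
2–5 (11): skip — 2 and 5 already connected.
3–4 (12): add — endpoints in different components.
Edges rejected before the tree was complete: 3.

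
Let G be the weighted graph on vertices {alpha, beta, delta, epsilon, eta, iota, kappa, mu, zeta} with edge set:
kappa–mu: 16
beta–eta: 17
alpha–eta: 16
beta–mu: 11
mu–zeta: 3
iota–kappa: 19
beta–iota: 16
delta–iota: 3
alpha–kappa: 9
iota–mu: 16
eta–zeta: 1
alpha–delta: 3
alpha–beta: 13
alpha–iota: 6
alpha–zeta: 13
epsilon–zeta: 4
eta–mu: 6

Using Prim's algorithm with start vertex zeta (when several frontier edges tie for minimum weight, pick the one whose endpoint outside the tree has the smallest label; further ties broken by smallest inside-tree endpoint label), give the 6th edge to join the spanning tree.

alpha-delta

Prim, starting at zeta.
Step 1: cheapest edge leaving the tree is eta–zeta (1); add eta.
Step 2: cheapest edge leaving the tree is mu–zeta (3); add mu.
Step 3: cheapest edge leaving the tree is epsilon–zeta (4); add epsilon.
Step 4: cheapest edge leaving the tree is beta–mu (11); add beta.
Step 5: cheapest edge leaving the tree is alpha–beta (13); add alpha.
Step 6: cheapest edge leaving the tree is alpha–delta (3); add delta.
Step 7: cheapest edge leaving the tree is delta–iota (3); add iota.
Step 8: cheapest edge leaving the tree is alpha–kappa (9); add kappa.
The 6th edge added is alpha–delta.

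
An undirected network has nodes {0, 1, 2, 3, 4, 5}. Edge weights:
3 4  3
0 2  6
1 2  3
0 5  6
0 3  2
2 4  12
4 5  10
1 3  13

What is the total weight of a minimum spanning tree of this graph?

20

Sort edges by weight, then run Kruskal:
0 3 (2): add — endpoints in different components.
1 2 (3): add — endpoints in different components.
3 4 (3): add — endpoints in different components.
0 2 (6): add — endpoints in different components.
0 5 (6): add — endpoints in different components.
MST edges: 0 3, 1 2, 3 4, 0 2, 0 5; total weight 2+3+3+6+6 = 20.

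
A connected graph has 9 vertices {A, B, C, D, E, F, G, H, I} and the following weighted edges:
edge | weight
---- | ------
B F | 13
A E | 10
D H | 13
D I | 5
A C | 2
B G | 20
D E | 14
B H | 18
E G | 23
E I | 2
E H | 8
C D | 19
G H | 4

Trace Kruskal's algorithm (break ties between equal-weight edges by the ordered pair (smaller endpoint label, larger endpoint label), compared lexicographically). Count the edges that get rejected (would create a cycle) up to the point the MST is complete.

2

Kruskal: consider edges lightest-first.
A C (2): add — endpoints in different components.
E I (2): add — endpoints in different components.
G H (4): add — endpoints in different components.
D I (5): add — endpoints in different components.
E H (8): add — endpoints in different components.
A E (10): add — endpoints in different components.
B F (13): add — endpoints in different components.
D H (13): skip — D and H already connected.
D E (14): skip — D and E already connected.
B H (18): add — endpoints in different components.
Edges rejected before the tree was complete: 2.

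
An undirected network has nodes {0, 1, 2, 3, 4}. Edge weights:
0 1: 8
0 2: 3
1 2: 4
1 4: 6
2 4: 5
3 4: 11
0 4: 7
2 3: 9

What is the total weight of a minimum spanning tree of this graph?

Sort edges by weight, then run Kruskal:
0 2 (3): add — endpoints in different components.
1 2 (4): add — endpoints in different components.
2 4 (5): add — endpoints in different components.
1 4 (6): skip — 1 and 4 already connected.
0 4 (7): skip — 0 and 4 already connected.
0 1 (8): skip — 0 and 1 already connected.
2 3 (9): add — endpoints in different components.
MST edges: 0 2, 1 2, 2 4, 2 3; total weight 3+4+5+9 = 21.

21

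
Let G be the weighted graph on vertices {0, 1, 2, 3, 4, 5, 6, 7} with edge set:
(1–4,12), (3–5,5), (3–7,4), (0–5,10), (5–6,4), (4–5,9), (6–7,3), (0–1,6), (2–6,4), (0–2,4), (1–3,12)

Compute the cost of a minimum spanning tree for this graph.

34

Prim, starting at 3.
Step 1: cheapest edge leaving the tree is 3–7 (4); add 7.
Step 2: cheapest edge leaving the tree is 6–7 (3); add 6.
Step 3: cheapest edge leaving the tree is 2–6 (4); add 2.
Step 4: cheapest edge leaving the tree is 0–2 (4); add 0.
Step 5: cheapest edge leaving the tree is 5–6 (4); add 5.
Step 6: cheapest edge leaving the tree is 0–1 (6); add 1.
Step 7: cheapest edge leaving the tree is 4–5 (9); add 4.
MST edges: 3–7, 6–7, 2–6, 0–2, 5–6, 0–1, 4–5; total weight 4+3+4+4+4+6+9 = 34.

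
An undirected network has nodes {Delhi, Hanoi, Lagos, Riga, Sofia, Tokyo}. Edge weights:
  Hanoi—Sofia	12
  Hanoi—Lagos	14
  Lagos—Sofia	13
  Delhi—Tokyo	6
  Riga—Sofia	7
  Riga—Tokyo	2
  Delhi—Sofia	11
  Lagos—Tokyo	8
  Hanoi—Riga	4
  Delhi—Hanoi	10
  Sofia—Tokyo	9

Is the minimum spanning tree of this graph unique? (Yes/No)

Kruskal's algorithm — process edges by increasing weight (ties by edge label):
Riga—Tokyo (2): add. Components now {Delhi} {Riga,Tokyo} {Hanoi} {Lagos} {Sofia}
Hanoi—Riga (4): add. Components now {Delhi} {Hanoi,Riga,Tokyo} {Lagos} {Sofia}
Delhi—Tokyo (6): add. Components now {Delhi,Hanoi,Riga,Tokyo} {Lagos} {Sofia}
Riga—Sofia (7): add. Components now {Delhi,Hanoi,Riga,Sofia,Tokyo} {Lagos}
Lagos—Tokyo (8): add. Components now {Delhi,Hanoi,Lagos,Riga,Sofia,Tokyo}
Every non-tree edge has weight strictly greater than the heaviest edge on the tree path between its endpoints, so the MST is unique.

Yes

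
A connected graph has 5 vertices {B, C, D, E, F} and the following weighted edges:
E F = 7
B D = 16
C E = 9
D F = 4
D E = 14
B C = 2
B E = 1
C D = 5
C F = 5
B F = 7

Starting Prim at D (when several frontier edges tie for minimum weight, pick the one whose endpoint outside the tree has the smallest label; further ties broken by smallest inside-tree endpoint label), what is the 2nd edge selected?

Grow the tree from D using Prim:
Step 1: cheapest edge leaving the tree is D F (4); add F.
Step 2: cheapest edge leaving the tree is C D (5); add C.
Step 3: cheapest edge leaving the tree is B C (2); add B.
Step 4: cheapest edge leaving the tree is B E (1); add E.
The 2nd edge added is C D.

C-D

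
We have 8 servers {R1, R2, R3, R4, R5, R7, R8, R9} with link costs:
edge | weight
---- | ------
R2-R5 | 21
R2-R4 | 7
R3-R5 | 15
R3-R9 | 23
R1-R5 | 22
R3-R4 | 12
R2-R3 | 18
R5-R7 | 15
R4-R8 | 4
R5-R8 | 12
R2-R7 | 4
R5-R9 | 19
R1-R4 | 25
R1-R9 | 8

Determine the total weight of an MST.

Kruskal: consider edges lightest-first.
R2-R7 (4): add — endpoints in different components.
R4-R8 (4): add — endpoints in different components.
R2-R4 (7): add — endpoints in different components.
R1-R9 (8): add — endpoints in different components.
R3-R4 (12): add — endpoints in different components.
R5-R8 (12): add — endpoints in different components.
R3-R5 (15): skip — R5 and R3 already connected.
R5-R7 (15): skip — R5 and R7 already connected.
R2-R3 (18): skip — R2 and R3 already connected.
R5-R9 (19): add — endpoints in different components.
MST edges: R2-R7, R4-R8, R2-R4, R1-R9, R3-R4, R5-R8, R5-R9; total weight 4+4+7+8+12+12+19 = 66.

66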